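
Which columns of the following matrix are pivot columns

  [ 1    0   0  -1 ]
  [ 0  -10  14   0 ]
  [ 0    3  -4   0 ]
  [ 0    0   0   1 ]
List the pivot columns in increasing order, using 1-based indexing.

1, 2, 3, 4

r2 → -1/10·r2
  [ 1  0     0  -1 ]
  [ 0  1  -7/5   0 ]
  [ 0  3    -4   0 ]
  [ 0  0     0   1 ]
r3 → r3 − 3·r2
  [ 1  0     0  -1 ]
  [ 0  1  -7/5   0 ]
  [ 0  0   1/5   0 ]
  [ 0  0     0   1 ]
r3 → 5·r3
  [ 1  0     0  -1 ]
  [ 0  1  -7/5   0 ]
  [ 0  0     1   0 ]
  [ 0  0     0   1 ]
r1 → r1 + r4
  [ 1  0     0  0 ]
  [ 0  1  -7/5  0 ]
  [ 0  0     1  0 ]
  [ 0  0     0  1 ]
r2 → r2 + 7/5·r3
  [ 1  0  0  0 ]
  [ 0  1  0  0 ]
  [ 0  0  1  0 ]
  [ 0  0  0  1 ]
Pivot columns are the columns containing a leading 1.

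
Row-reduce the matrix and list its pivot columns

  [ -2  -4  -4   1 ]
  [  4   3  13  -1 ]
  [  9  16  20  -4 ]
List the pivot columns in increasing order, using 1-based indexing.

R1 := -1/2·R1
  [ 1   2   2  -1/2 ]
  [ 4   3  13    -1 ]
  [ 9  16  20    -4 ]
R2 := R2 − 4·R1
  [ 1   2   2  -1/2 ]
  [ 0  -5   5     1 ]
  [ 9  16  20    -4 ]
R3 := R3 − 9·R1
  [ 1   2  2  -1/2 ]
  [ 0  -5  5     1 ]
  [ 0  -2  2   1/2 ]
R2 := -1/5·R2
  [ 1   2   2  -1/2 ]
  [ 0   1  -1  -1/5 ]
  [ 0  -2   2   1/2 ]
R3 := R3 + 2·R2
  [ 1  2   2  -1/2 ]
  [ 0  1  -1  -1/5 ]
  [ 0  0   0  1/10 ]
R3 := 10·R3
  [ 1  2   2  -1/2 ]
  [ 0  1  -1  -1/5 ]
  [ 0  0   0     1 ]
R2 := R2 + 1/5·R3
  [ 1  2   2  -1/2 ]
  [ 0  1  -1     0 ]
  [ 0  0   0     1 ]
R1 := R1 + 1/2·R3
  [ 1  2   2  0 ]
  [ 0  1  -1  0 ]
  [ 0  0   0  1 ]
R1 := R1 − 2·R2
  [ 1  0   4  0 ]
  [ 0  1  -1  0 ]
  [ 0  0   0  1 ]
Pivot columns are the columns containing a leading 1.

1, 2, 4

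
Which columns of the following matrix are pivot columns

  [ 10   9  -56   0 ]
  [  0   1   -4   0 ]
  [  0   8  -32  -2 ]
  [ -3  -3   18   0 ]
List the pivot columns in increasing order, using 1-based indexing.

R1 ← 1/10·R1
  [  1  9/10  -28/5   0 ]
  [  0     1     -4   0 ]
  [  0     8    -32  -2 ]
  [ -3    -3     18   0 ]
R4 ← R4 + 3·R1
  [ 1   9/10  -28/5   0 ]
  [ 0      1     -4   0 ]
  [ 0      8    -32  -2 ]
  [ 0  -3/10    6/5   0 ]
R3 ← R3 − 8·R2
  [ 1   9/10  -28/5   0 ]
  [ 0      1     -4   0 ]
  [ 0      0      0  -2 ]
  [ 0  -3/10    6/5   0 ]
R4 ← R4 + 3/10·R2
  [ 1  9/10  -28/5   0 ]
  [ 0     1     -4   0 ]
  [ 0     0      0  -2 ]
  [ 0     0      0   0 ]
R3 ← -1/2·R3
  [ 1  9/10  -28/5  0 ]
  [ 0     1     -4  0 ]
  [ 0     0      0  1 ]
  [ 0     0      0  0 ]
R1 ← R1 − 9/10·R2
  [ 1  0  -2  0 ]
  [ 0  1  -4  0 ]
  [ 0  0   0  1 ]
  [ 0  0   0  0 ]
Pivot columns are the columns containing a leading 1.

1, 2, 4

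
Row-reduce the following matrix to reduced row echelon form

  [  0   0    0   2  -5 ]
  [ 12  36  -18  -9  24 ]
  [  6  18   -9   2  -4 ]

[[1, 3, -3/2, 0, 0], [0, 0, 0, 1, 0], [0, 0, 0, 0, 1]]

r1 ↔ r2
  [ 12  36  -18  -9  24 ]
  [  0   0    0   2  -5 ]
  [  6  18   -9   2  -4 ]
r1 ← 1/12·r1
  [ 1   3  -3/2  -3/4   2 ]
  [ 0   0     0     2  -5 ]
  [ 6  18    -9     2  -4 ]
r3 ← r3 − 6·r1
  [ 1  3  -3/2  -3/4    2 ]
  [ 0  0     0     2   -5 ]
  [ 0  0     0  13/2  -16 ]
r2 ← 1/2·r2
  [ 1  3  -3/2  -3/4     2 ]
  [ 0  0     0     1  -5/2 ]
  [ 0  0     0  13/2   -16 ]
r3 ← r3 − 13/2·r2
  [ 1  3  -3/2  -3/4     2 ]
  [ 0  0     0     1  -5/2 ]
  [ 0  0     0     0   1/4 ]
r3 ← 4·r3
  [ 1  3  -3/2  -3/4     2 ]
  [ 0  0     0     1  -5/2 ]
  [ 0  0     0     0     1 ]
r2 ← r2 + 5/2·r3
  [ 1  3  -3/2  -3/4  2 ]
  [ 0  0     0     1  0 ]
  [ 0  0     0     0  1 ]
r1 ← r1 − 2·r3
  [ 1  3  -3/2  -3/4  0 ]
  [ 0  0     0     1  0 ]
  [ 0  0     0     0  1 ]
r1 ← r1 + 3/4·r2
  [ 1  3  -3/2  0  0 ]
  [ 0  0     0  1  0 ]
  [ 0  0     0  0  1 ]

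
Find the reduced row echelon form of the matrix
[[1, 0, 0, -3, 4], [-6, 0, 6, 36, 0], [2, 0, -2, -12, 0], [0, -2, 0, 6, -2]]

Add 6 times r1 to r2.
  [ 1   0   0   -3   4 ]
  [ 0   0   6   18  24 ]
  [ 2   0  -2  -12   0 ]
  [ 0  -2   0    6  -2 ]
Subtract 2 times r1 from r3.
  [ 1   0   0  -3   4 ]
  [ 0   0   6  18  24 ]
  [ 0   0  -2  -6  -8 ]
  [ 0  -2   0   6  -2 ]
Swap r2 and r4.
  [ 1   0   0  -3   4 ]
  [ 0  -2   0   6  -2 ]
  [ 0   0  -2  -6  -8 ]
  [ 0   0   6  18  24 ]
Multiply r2 by -1/2.
  [ 1  0   0  -3   4 ]
  [ 0  1   0  -3   1 ]
  [ 0  0  -2  -6  -8 ]
  [ 0  0   6  18  24 ]
Multiply r3 by -1/2.
  [ 1  0  0  -3   4 ]
  [ 0  1  0  -3   1 ]
  [ 0  0  1   3   4 ]
  [ 0  0  6  18  24 ]
Subtract 6 times r3 from r4.
  [ 1  0  0  -3  4 ]
  [ 0  1  0  -3  1 ]
  [ 0  0  1   3  4 ]
  [ 0  0  0   0  0 ]

[[1, 0, 0, -3, 4], [0, 1, 0, -3, 1], [0, 0, 1, 3, 4], [0, 0, 0, 0, 0]]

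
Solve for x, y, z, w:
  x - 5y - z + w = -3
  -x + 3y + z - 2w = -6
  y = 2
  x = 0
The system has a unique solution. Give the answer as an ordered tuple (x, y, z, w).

(0, 2, -2, 5)

Form the augmented matrix and row-reduce:
  [  1  -5  -1   1  |  -3 ]
  [ -1   3   1  -2  |  -6 ]
  [  0   1   0   0  |   2 ]
  [  1   0   0   0  |   0 ]
Add r1 to r2.
  [ 1  -5  -1   1  |  -3 ]
  [ 0  -2   0  -1  |  -9 ]
  [ 0   1   0   0  |   2 ]
  [ 1   0   0   0  |   0 ]
Subtract r1 from r4.
  [ 1  -5  -1   1  |  -3 ]
  [ 0  -2   0  -1  |  -9 ]
  [ 0   1   0   0  |   2 ]
  [ 0   5   1  -1  |   3 ]
Multiply r2 by -1/2.
  [ 1  -5  -1    1  |   -3 ]
  [ 0   1   0  1/2  |  9/2 ]
  [ 0   1   0    0  |    2 ]
  [ 0   5   1   -1  |    3 ]
Subtract r2 from r3.
  [ 1  -5  -1     1  |    -3 ]
  [ 0   1   0   1/2  |   9/2 ]
  [ 0   0   0  -1/2  |  -5/2 ]
  [ 0   5   1    -1  |     3 ]
Subtract 5 times r2 from r4.
  [ 1  -5  -1     1  |     -3 ]
  [ 0   1   0   1/2  |    9/2 ]
  [ 0   0   0  -1/2  |   -5/2 ]
  [ 0   0   1  -7/2  |  -39/2 ]
Swap r3 and r4.
  [ 1  -5  -1     1  |     -3 ]
  [ 0   1   0   1/2  |    9/2 ]
  [ 0   0   1  -7/2  |  -39/2 ]
  [ 0   0   0  -1/2  |   -5/2 ]
Multiply r4 by -2.
  [ 1  -5  -1     1  |     -3 ]
  [ 0   1   0   1/2  |    9/2 ]
  [ 0   0   1  -7/2  |  -39/2 ]
  [ 0   0   0     1  |      5 ]
Add 7/2 times r4 to r3.
  [ 1  -5  -1    1  |   -3 ]
  [ 0   1   0  1/2  |  9/2 ]
  [ 0   0   1    0  |   -2 ]
  [ 0   0   0    1  |    5 ]
Subtract 1/2 times r4 from r2.
  [ 1  -5  -1  1  |  -3 ]
  [ 0   1   0  0  |   2 ]
  [ 0   0   1  0  |  -2 ]
  [ 0   0   0  1  |   5 ]
Subtract r4 from r1.
  [ 1  -5  -1  0  |  -8 ]
  [ 0   1   0  0  |   2 ]
  [ 0   0   1  0  |  -2 ]
  [ 0   0   0  1  |   5 ]
Add r3 to r1.
  [ 1  -5  0  0  |  -10 ]
  [ 0   1  0  0  |    2 ]
  [ 0   0  1  0  |   -2 ]
  [ 0   0  0  1  |    5 ]
Add 5 times r2 to r1.
  [ 1  0  0  0  |   0 ]
  [ 0  1  0  0  |   2 ]
  [ 0  0  1  0  |  -2 ]
  [ 0  0  0  1  |   5 ]
Reading off the last column: x = 0, y = 2, z = -2, w = 5.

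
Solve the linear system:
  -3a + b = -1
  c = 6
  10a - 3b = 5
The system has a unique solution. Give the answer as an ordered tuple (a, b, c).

(2, 5, 6)

Form the augmented matrix and row-reduce:
  [ -3   1  0  |  -1 ]
  [  0   0  1  |   6 ]
  [ 10  -3  0  |   5 ]
r1 -> -1/3·r1
  [  1  -1/3  0  |  1/3 ]
  [  0     0  1  |    6 ]
  [ 10    -3  0  |    5 ]
r3 -> r3 − 10·r1
  [ 1  -1/3  0  |  1/3 ]
  [ 0     0  1  |    6 ]
  [ 0   1/3  0  |  5/3 ]
r2 ↔ r3
  [ 1  -1/3  0  |  1/3 ]
  [ 0   1/3  0  |  5/3 ]
  [ 0     0  1  |    6 ]
r2 -> 3·r2
  [ 1  -1/3  0  |  1/3 ]
  [ 0     1  0  |    5 ]
  [ 0     0  1  |    6 ]
r1 -> r1 + 1/3·r2
  [ 1  0  0  |  2 ]
  [ 0  1  0  |  5 ]
  [ 0  0  1  |  6 ]
Reading off the last column: a = 2, b = 5, c = 6.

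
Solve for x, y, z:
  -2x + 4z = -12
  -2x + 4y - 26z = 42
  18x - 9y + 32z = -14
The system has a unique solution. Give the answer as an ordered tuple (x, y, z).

Form the augmented matrix and row-reduce:
  [ -2   0    4  |  -12 ]
  [ -2   4  -26  |   42 ]
  [ 18  -9   32  |  -14 ]
r1 -> -1/2·r1
  [  1   0   -2  |    6 ]
  [ -2   4  -26  |   42 ]
  [ 18  -9   32  |  -14 ]
r2 -> r2 + 2·r1
  [  1   0   -2  |    6 ]
  [  0   4  -30  |   54 ]
  [ 18  -9   32  |  -14 ]
r3 -> r3 − 18·r1
  [ 1   0   -2  |     6 ]
  [ 0   4  -30  |    54 ]
  [ 0  -9   68  |  -122 ]
r2 -> 1/4·r2
  [ 1   0     -2  |     6 ]
  [ 0   1  -15/2  |  27/2 ]
  [ 0  -9     68  |  -122 ]
r3 -> r3 + 9·r2
  [ 1  0     -2  |     6 ]
  [ 0  1  -15/2  |  27/2 ]
  [ 0  0    1/2  |  -1/2 ]
r3 -> 2·r3
  [ 1  0     -2  |     6 ]
  [ 0  1  -15/2  |  27/2 ]
  [ 0  0      1  |    -1 ]
r2 -> r2 + 15/2·r3
  [ 1  0  -2  |   6 ]
  [ 0  1   0  |   6 ]
  [ 0  0   1  |  -1 ]
r1 -> r1 + 2·r3
  [ 1  0  0  |   4 ]
  [ 0  1  0  |   6 ]
  [ 0  0  1  |  -1 ]
Reading off the last column: x = 4, y = 6, z = -1.

(4, 6, -1)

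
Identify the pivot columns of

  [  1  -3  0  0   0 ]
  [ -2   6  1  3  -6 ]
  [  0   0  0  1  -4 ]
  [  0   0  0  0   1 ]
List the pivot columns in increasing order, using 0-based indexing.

ρ2 → ρ2 + 2·ρ1
ρ3 → ρ3 + 4·ρ4
ρ2 → ρ2 + 6·ρ4
ρ2 → ρ2 − 3·ρ3
Pivot columns are the columns containing a leading 1.

0, 2, 3, 4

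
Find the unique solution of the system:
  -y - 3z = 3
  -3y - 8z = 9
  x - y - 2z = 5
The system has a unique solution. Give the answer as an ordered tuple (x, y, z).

Form the augmented matrix and row-reduce:
  [ 0  -1  -3  |  3 ]
  [ 0  -3  -8  |  9 ]
  [ 1  -1  -2  |  5 ]
R1 ↔ R3
  [ 1  -1  -2  |  5 ]
  [ 0  -3  -8  |  9 ]
  [ 0  -1  -3  |  3 ]
R2 := -1/3·R2
  [ 1  -1   -2  |   5 ]
  [ 0   1  8/3  |  -3 ]
  [ 0  -1   -3  |   3 ]
R3 := R3 + R2
  [ 1  -1    -2  |   5 ]
  [ 0   1   8/3  |  -3 ]
  [ 0   0  -1/3  |   0 ]
R3 := -3·R3
  [ 1  -1   -2  |   5 ]
  [ 0   1  8/3  |  -3 ]
  [ 0   0    1  |   0 ]
R2 := R2 − 8/3·R3
  [ 1  -1  -2  |   5 ]
  [ 0   1   0  |  -3 ]
  [ 0   0   1  |   0 ]
R1 := R1 + 2·R3
  [ 1  -1  0  |   5 ]
  [ 0   1  0  |  -3 ]
  [ 0   0  1  |   0 ]
R1 := R1 + R2
  [ 1  0  0  |   2 ]
  [ 0  1  0  |  -3 ]
  [ 0  0  1  |   0 ]
Reading off the last column: x = 2, y = -3, z = 0.

(2, -3, 0)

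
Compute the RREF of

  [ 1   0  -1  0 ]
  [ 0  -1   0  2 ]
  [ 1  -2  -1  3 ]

R3 := R3 − R1
R2 := -1·R2
R3 := R3 + 2·R2
R3 := -1·R3
R2 := R2 + 2·R3

[[1, 0, -1, 0], [0, 1, 0, 0], [0, 0, 0, 1]]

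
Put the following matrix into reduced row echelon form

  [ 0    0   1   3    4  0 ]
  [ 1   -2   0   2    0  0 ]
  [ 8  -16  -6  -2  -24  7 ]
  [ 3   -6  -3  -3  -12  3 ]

r1 <-> r2
  [ 1   -2   0   2    0  0 ]
  [ 0    0   1   3    4  0 ]
  [ 8  -16  -6  -2  -24  7 ]
  [ 3   -6  -3  -3  -12  3 ]
r3 -> r3 − 8·r1
  [ 1  -2   0    2    0  0 ]
  [ 0   0   1    3    4  0 ]
  [ 0   0  -6  -18  -24  7 ]
  [ 3  -6  -3   -3  -12  3 ]
r4 -> r4 − 3·r1
  [ 1  -2   0    2    0  0 ]
  [ 0   0   1    3    4  0 ]
  [ 0   0  -6  -18  -24  7 ]
  [ 0   0  -3   -9  -12  3 ]
r3 -> r3 + 6·r2
  [ 1  -2   0   2    0  0 ]
  [ 0   0   1   3    4  0 ]
  [ 0   0   0   0    0  7 ]
  [ 0   0  -3  -9  -12  3 ]
r4 -> r4 + 3·r2
  [ 1  -2  0  2  0  0 ]
  [ 0   0  1  3  4  0 ]
  [ 0   0  0  0  0  7 ]
  [ 0   0  0  0  0  3 ]
r3 -> 1/7·r3
  [ 1  -2  0  2  0  0 ]
  [ 0   0  1  3  4  0 ]
  [ 0   0  0  0  0  1 ]
  [ 0   0  0  0  0  3 ]
r4 -> r4 − 3·r3
  [ 1  -2  0  2  0  0 ]
  [ 0   0  1  3  4  0 ]
  [ 0   0  0  0  0  1 ]
  [ 0   0  0  0  0  0 ]

[[1, -2, 0, 2, 0, 0], [0, 0, 1, 3, 4, 0], [0, 0, 0, 0, 0, 1], [0, 0, 0, 0, 0, 0]]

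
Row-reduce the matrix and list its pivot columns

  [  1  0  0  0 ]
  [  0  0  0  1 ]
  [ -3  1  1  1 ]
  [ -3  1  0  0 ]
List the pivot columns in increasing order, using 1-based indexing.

ρ3 -> ρ3 + 3·ρ1
  [  1  0  0  0 ]
  [  0  0  0  1 ]
  [  0  1  1  1 ]
  [ -3  1  0  0 ]
ρ4 -> ρ4 + 3·ρ1
  [ 1  0  0  0 ]
  [ 0  0  0  1 ]
  [ 0  1  1  1 ]
  [ 0  1  0  0 ]
ρ2 <=> ρ3
  [ 1  0  0  0 ]
  [ 0  1  1  1 ]
  [ 0  0  0  1 ]
  [ 0  1  0  0 ]
ρ4 -> ρ4 − ρ2
  [ 1  0   0   0 ]
  [ 0  1   1   1 ]
  [ 0  0   0   1 ]
  [ 0  0  -1  -1 ]
ρ3 <=> ρ4
  [ 1  0   0   0 ]
  [ 0  1   1   1 ]
  [ 0  0  -1  -1 ]
  [ 0  0   0   1 ]
ρ3 -> -1·ρ3
  [ 1  0  0  0 ]
  [ 0  1  1  1 ]
  [ 0  0  1  1 ]
  [ 0  0  0  1 ]
ρ3 -> ρ3 − ρ4
  [ 1  0  0  0 ]
  [ 0  1  1  1 ]
  [ 0  0  1  0 ]
  [ 0  0  0  1 ]
ρ2 -> ρ2 − ρ4
  [ 1  0  0  0 ]
  [ 0  1  1  0 ]
  [ 0  0  1  0 ]
  [ 0  0  0  1 ]
ρ2 -> ρ2 − ρ3
  [ 1  0  0  0 ]
  [ 0  1  0  0 ]
  [ 0  0  1  0 ]
  [ 0  0  0  1 ]
Pivot columns are the columns containing a leading 1.

1, 2, 3, 4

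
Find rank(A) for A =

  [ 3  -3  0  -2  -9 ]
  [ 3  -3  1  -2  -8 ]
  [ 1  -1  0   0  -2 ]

rank = 3

ρ1 → 1/3·ρ1
  [ 1  -1  0  -2/3  -3 ]
  [ 3  -3  1    -2  -8 ]
  [ 1  -1  0     0  -2 ]
ρ2 → ρ2 − 3·ρ1
  [ 1  -1  0  -2/3  -3 ]
  [ 0   0  1     0   1 ]
  [ 1  -1  0     0  -2 ]
ρ3 → ρ3 − ρ1
  [ 1  -1  0  -2/3  -3 ]
  [ 0   0  1     0   1 ]
  [ 0   0  0   2/3   1 ]
ρ3 → 3/2·ρ3
  [ 1  -1  0  -2/3   -3 ]
  [ 0   0  1     0    1 ]
  [ 0   0  0     1  3/2 ]
ρ1 → ρ1 + 2/3·ρ3
  [ 1  -1  0  0   -2 ]
  [ 0   0  1  0    1 ]
  [ 0   0  0  1  3/2 ]
The reduced form has 3 nonzero rows.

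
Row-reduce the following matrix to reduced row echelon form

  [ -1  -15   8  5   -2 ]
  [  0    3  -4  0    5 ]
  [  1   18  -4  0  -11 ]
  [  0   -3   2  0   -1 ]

r1 -> -1·r1
  [ 1  15  -8  -5    2 ]
  [ 0   3  -4   0    5 ]
  [ 1  18  -4   0  -11 ]
  [ 0  -3   2   0   -1 ]
r3 -> r3 − r1
  [ 1  15  -8  -5    2 ]
  [ 0   3  -4   0    5 ]
  [ 0   3   4   5  -13 ]
  [ 0  -3   2   0   -1 ]
r2 -> 1/3·r2
  [ 1  15    -8  -5    2 ]
  [ 0   1  -4/3   0  5/3 ]
  [ 0   3     4   5  -13 ]
  [ 0  -3     2   0   -1 ]
r3 -> r3 − 3·r2
  [ 1  15    -8  -5    2 ]
  [ 0   1  -4/3   0  5/3 ]
  [ 0   0     8   5  -18 ]
  [ 0  -3     2   0   -1 ]
r4 -> r4 + 3·r2
  [ 1  15    -8  -5    2 ]
  [ 0   1  -4/3   0  5/3 ]
  [ 0   0     8   5  -18 ]
  [ 0   0    -2   0    4 ]
r3 -> 1/8·r3
  [ 1  15    -8   -5     2 ]
  [ 0   1  -4/3    0   5/3 ]
  [ 0   0     1  5/8  -9/4 ]
  [ 0   0    -2    0     4 ]
r4 -> r4 + 2·r3
  [ 1  15    -8   -5     2 ]
  [ 0   1  -4/3    0   5/3 ]
  [ 0   0     1  5/8  -9/4 ]
  [ 0   0     0  5/4  -1/2 ]
r4 -> 4/5·r4
  [ 1  15    -8   -5     2 ]
  [ 0   1  -4/3    0   5/3 ]
  [ 0   0     1  5/8  -9/4 ]
  [ 0   0     0    1  -2/5 ]
r3 -> r3 − 5/8·r4
  [ 1  15    -8  -5     2 ]
  [ 0   1  -4/3   0   5/3 ]
  [ 0   0     1   0    -2 ]
  [ 0   0     0   1  -2/5 ]
r1 -> r1 + 5·r4
  [ 1  15    -8  0     0 ]
  [ 0   1  -4/3  0   5/3 ]
  [ 0   0     1  0    -2 ]
  [ 0   0     0  1  -2/5 ]
r2 -> r2 + 4/3·r3
  [ 1  15  -8  0     0 ]
  [ 0   1   0  0    -1 ]
  [ 0   0   1  0    -2 ]
  [ 0   0   0  1  -2/5 ]
r1 -> r1 + 8·r3
  [ 1  15  0  0   -16 ]
  [ 0   1  0  0    -1 ]
  [ 0   0  1  0    -2 ]
  [ 0   0  0  1  -2/5 ]
r1 -> r1 − 15·r2
  [ 1  0  0  0    -1 ]
  [ 0  1  0  0    -1 ]
  [ 0  0  1  0    -2 ]
  [ 0  0  0  1  -2/5 ]

[[1, 0, 0, 0, -1], [0, 1, 0, 0, -1], [0, 0, 1, 0, -2], [0, 0, 0, 1, -2/5]]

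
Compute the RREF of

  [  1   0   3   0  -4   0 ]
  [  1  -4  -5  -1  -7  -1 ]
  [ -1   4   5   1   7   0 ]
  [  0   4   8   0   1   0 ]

[[1, 0, 3, 0, -4, 0], [0, 1, 2, 0, 1/4, 0], [0, 0, 0, 1, 2, 0], [0, 0, 0, 0, 0, 1]]

ρ2 ← ρ2 − ρ1
ρ3 ← ρ3 + ρ1
ρ2 ← -1/4·ρ2
ρ3 ← ρ3 − 4·ρ2
ρ4 ← ρ4 − 4·ρ2
ρ3 ↔ ρ4
ρ3 ← -1·ρ3
ρ4 ← -1·ρ4
ρ3 ← ρ3 − ρ4
ρ2 ← ρ2 − 1/4·ρ4
ρ2 ← ρ2 − 1/4·ρ3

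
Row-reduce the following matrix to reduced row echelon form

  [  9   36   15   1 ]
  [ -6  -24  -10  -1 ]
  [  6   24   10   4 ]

Multiply ρ1 by 1/9.
  [  1    4  5/3  1/9 ]
  [ -6  -24  -10   -1 ]
  [  6   24   10    4 ]
Add 6 times ρ1 to ρ2.
  [ 1   4  5/3   1/9 ]
  [ 0   0    0  -1/3 ]
  [ 6  24   10     4 ]
Subtract 6 times ρ1 from ρ3.
  [ 1  4  5/3   1/9 ]
  [ 0  0    0  -1/3 ]
  [ 0  0    0  10/3 ]
Multiply ρ2 by -3.
  [ 1  4  5/3   1/9 ]
  [ 0  0    0     1 ]
  [ 0  0    0  10/3 ]
Subtract 10/3 times ρ2 from ρ3.
  [ 1  4  5/3  1/9 ]
  [ 0  0    0    1 ]
  [ 0  0    0    0 ]
Subtract 1/9 times ρ2 from ρ1.
  [ 1  4  5/3  0 ]
  [ 0  0    0  1 ]
  [ 0  0    0  0 ]

[[1, 4, 5/3, 0], [0, 0, 0, 1], [0, 0, 0, 0]]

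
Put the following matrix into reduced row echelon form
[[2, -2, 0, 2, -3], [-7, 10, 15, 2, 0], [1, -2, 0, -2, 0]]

[[1, 0, 0, 4, -3], [0, 1, 0, 3, -3/2], [0, 0, 1, 0, -2/5]]

Multiply r1 by 1/2.
Add 7 times r1 to r2.
Subtract r1 from r3.
Multiply r2 by 1/3.
Add r2 to r3.
Multiply r3 by 1/5.
Subtract 5 times r3 from r2.
Add r2 to r1.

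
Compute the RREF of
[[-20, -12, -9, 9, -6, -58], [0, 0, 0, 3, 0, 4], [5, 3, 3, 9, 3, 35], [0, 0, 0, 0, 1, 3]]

R1 ← -1/20·R1
  [ 1  3/5  9/20  -9/20  3/10  29/10 ]
  [ 0    0     0      3     0      4 ]
  [ 5    3     3      9     3     35 ]
  [ 0    0     0      0     1      3 ]
R3 ← R3 − 5·R1
  [ 1  3/5  9/20  -9/20  3/10  29/10 ]
  [ 0    0     0      3     0      4 ]
  [ 0    0   3/4   45/4   3/2   41/2 ]
  [ 0    0     0      0     1      3 ]
R2 <=> R3
  [ 1  3/5  9/20  -9/20  3/10  29/10 ]
  [ 0    0   3/4   45/4   3/2   41/2 ]
  [ 0    0     0      3     0      4 ]
  [ 0    0     0      0     1      3 ]
R2 ← 4/3·R2
  [ 1  3/5  9/20  -9/20  3/10  29/10 ]
  [ 0    0     1     15     2   82/3 ]
  [ 0    0     0      3     0      4 ]
  [ 0    0     0      0     1      3 ]
R3 ← 1/3·R3
  [ 1  3/5  9/20  -9/20  3/10  29/10 ]
  [ 0    0     1     15     2   82/3 ]
  [ 0    0     0      1     0    4/3 ]
  [ 0    0     0      0     1      3 ]
R2 ← R2 − 2·R4
  [ 1  3/5  9/20  -9/20  3/10  29/10 ]
  [ 0    0     1     15     0   64/3 ]
  [ 0    0     0      1     0    4/3 ]
  [ 0    0     0      0     1      3 ]
R1 ← R1 − 3/10·R4
  [ 1  3/5  9/20  -9/20  0     2 ]
  [ 0    0     1     15  0  64/3 ]
  [ 0    0     0      1  0   4/3 ]
  [ 0    0     0      0  1     3 ]
R2 ← R2 − 15·R3
  [ 1  3/5  9/20  -9/20  0    2 ]
  [ 0    0     1      0  0  4/3 ]
  [ 0    0     0      1  0  4/3 ]
  [ 0    0     0      0  1    3 ]
R1 ← R1 + 9/20·R3
  [ 1  3/5  9/20  0  0  13/5 ]
  [ 0    0     1  0  0   4/3 ]
  [ 0    0     0  1  0   4/3 ]
  [ 0    0     0  0  1     3 ]
R1 ← R1 − 9/20·R2
  [ 1  3/5  0  0  0    2 ]
  [ 0    0  1  0  0  4/3 ]
  [ 0    0  0  1  0  4/3 ]
  [ 0    0  0  0  1    3 ]

[[1, 3/5, 0, 0, 0, 2], [0, 0, 1, 0, 0, 4/3], [0, 0, 0, 1, 0, 4/3], [0, 0, 0, 0, 1, 3]]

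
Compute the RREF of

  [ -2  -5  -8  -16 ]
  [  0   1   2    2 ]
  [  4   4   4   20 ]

R1 -> -1/2·R1
  [ 1  5/2  4   8 ]
  [ 0    1  2   2 ]
  [ 4    4  4  20 ]
R3 -> R3 − 4·R1
  [ 1  5/2    4    8 ]
  [ 0    1    2    2 ]
  [ 0   -6  -12  -12 ]
R3 -> R3 + 6·R2
  [ 1  5/2  4  8 ]
  [ 0    1  2  2 ]
  [ 0    0  0  0 ]
R1 -> R1 − 5/2·R2
  [ 1  0  -1  3 ]
  [ 0  1   2  2 ]
  [ 0  0   0  0 ]

[[1, 0, -1, 3], [0, 1, 2, 2], [0, 0, 0, 0]]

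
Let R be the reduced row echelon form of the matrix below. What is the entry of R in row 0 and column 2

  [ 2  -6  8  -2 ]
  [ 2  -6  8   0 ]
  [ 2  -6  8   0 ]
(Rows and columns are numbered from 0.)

ρ1 → 1/2·ρ1
  [ 1  -3  4  -1 ]
  [ 2  -6  8   0 ]
  [ 2  -6  8   0 ]
ρ2 → ρ2 − 2·ρ1
  [ 1  -3  4  -1 ]
  [ 0   0  0   2 ]
  [ 2  -6  8   0 ]
ρ3 → ρ3 − 2·ρ1
  [ 1  -3  4  -1 ]
  [ 0   0  0   2 ]
  [ 0   0  0   2 ]
ρ2 → 1/2·ρ2
  [ 1  -3  4  -1 ]
  [ 0   0  0   1 ]
  [ 0   0  0   2 ]
ρ3 → ρ3 − 2·ρ2
  [ 1  -3  4  -1 ]
  [ 0   0  0   1 ]
  [ 0   0  0   0 ]
ρ1 → ρ1 + ρ2
  [ 1  -3  4  0 ]
  [ 0   0  0  1 ]
  [ 0   0  0  0 ]

4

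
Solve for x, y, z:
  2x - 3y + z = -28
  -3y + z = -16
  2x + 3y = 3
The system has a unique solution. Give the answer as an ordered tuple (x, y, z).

(-6, 5, -1)

Form the augmented matrix and row-reduce:
  [ 2  -3  1  |  -28 ]
  [ 0  -3  1  |  -16 ]
  [ 2   3  0  |    3 ]
ρ1 → 1/2·ρ1
  [ 1  -3/2  1/2  |  -14 ]
  [ 0    -3    1  |  -16 ]
  [ 2     3    0  |    3 ]
ρ3 → ρ3 − 2·ρ1
  [ 1  -3/2  1/2  |  -14 ]
  [ 0    -3    1  |  -16 ]
  [ 0     6   -1  |   31 ]
ρ2 → -1/3·ρ2
  [ 1  -3/2   1/2  |   -14 ]
  [ 0     1  -1/3  |  16/3 ]
  [ 0     6    -1  |    31 ]
ρ3 → ρ3 − 6·ρ2
  [ 1  -3/2   1/2  |   -14 ]
  [ 0     1  -1/3  |  16/3 ]
  [ 0     0     1  |    -1 ]
ρ2 → ρ2 + 1/3·ρ3
  [ 1  -3/2  1/2  |  -14 ]
  [ 0     1    0  |    5 ]
  [ 0     0    1  |   -1 ]
ρ1 → ρ1 − 1/2·ρ3
  [ 1  -3/2  0  |  -27/2 ]
  [ 0     1  0  |      5 ]
  [ 0     0  1  |     -1 ]
ρ1 → ρ1 + 3/2·ρ2
  [ 1  0  0  |  -6 ]
  [ 0  1  0  |   5 ]
  [ 0  0  1  |  -1 ]
Reading off the last column: x = -6, y = 5, z = -1.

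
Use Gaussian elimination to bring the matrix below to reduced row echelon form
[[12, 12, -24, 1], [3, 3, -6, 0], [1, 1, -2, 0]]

r1 ← 1/12·r1
r2 ← r2 − 3·r1
r3 ← r3 − r1
r2 ← -4·r2
r3 ← r3 + 1/12·r2
r1 ← r1 − 1/12·r2

[[1, 1, -2, 0], [0, 0, 0, 1], [0, 0, 0, 0]]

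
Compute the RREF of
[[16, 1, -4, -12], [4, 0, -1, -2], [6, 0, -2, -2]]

[[1, 0, 0, -1], [0, 1, 0, -4], [0, 0, 1, -2]]

Multiply r1 by 1/16.
  [ 1  1/16  -1/4  -3/4 ]
  [ 4     0    -1    -2 ]
  [ 6     0    -2    -2 ]
Subtract 4 times r1 from r2.
  [ 1  1/16  -1/4  -3/4 ]
  [ 0  -1/4     0     1 ]
  [ 6     0    -2    -2 ]
Subtract 6 times r1 from r3.
  [ 1  1/16  -1/4  -3/4 ]
  [ 0  -1/4     0     1 ]
  [ 0  -3/8  -1/2   5/2 ]
Multiply r2 by -4.
  [ 1  1/16  -1/4  -3/4 ]
  [ 0     1     0    -4 ]
  [ 0  -3/8  -1/2   5/2 ]
Add 3/8 times r2 to r3.
  [ 1  1/16  -1/4  -3/4 ]
  [ 0     1     0    -4 ]
  [ 0     0  -1/2     1 ]
Multiply r3 by -2.
  [ 1  1/16  -1/4  -3/4 ]
  [ 0     1     0    -4 ]
  [ 0     0     1    -2 ]
Add 1/4 times r3 to r1.
  [ 1  1/16  0  -5/4 ]
  [ 0     1  0    -4 ]
  [ 0     0  1    -2 ]
Subtract 1/16 times r2 from r1.
  [ 1  0  0  -1 ]
  [ 0  1  0  -4 ]
  [ 0  0  1  -2 ]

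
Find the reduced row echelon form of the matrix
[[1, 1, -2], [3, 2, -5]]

R2 := R2 − 3·R1
  [ 1   1  -2 ]
  [ 0  -1   1 ]
R2 := -1·R2
  [ 1  1  -2 ]
  [ 0  1  -1 ]
R1 := R1 − R2
  [ 1  0  -1 ]
  [ 0  1  -1 ]

[[1, 0, -1], [0, 1, -1]]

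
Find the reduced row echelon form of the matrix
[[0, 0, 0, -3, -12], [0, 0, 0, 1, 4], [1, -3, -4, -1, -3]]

[[1, -3, -4, 0, 1], [0, 0, 0, 1, 4], [0, 0, 0, 0, 0]]

ρ1 ↔ ρ3
  [ 1  -3  -4  -1   -3 ]
  [ 0   0   0   1    4 ]
  [ 0   0   0  -3  -12 ]
ρ3 ← ρ3 + 3·ρ2
  [ 1  -3  -4  -1  -3 ]
  [ 0   0   0   1   4 ]
  [ 0   0   0   0   0 ]
ρ1 ← ρ1 + ρ2
  [ 1  -3  -4  0  1 ]
  [ 0   0   0  1  4 ]
  [ 0   0   0  0  0 ]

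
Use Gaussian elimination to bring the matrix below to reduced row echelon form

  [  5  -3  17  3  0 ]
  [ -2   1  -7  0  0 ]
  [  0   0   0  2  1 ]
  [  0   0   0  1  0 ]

[[1, 0, 4, 0, 0], [0, 1, 1, 0, 0], [0, 0, 0, 1, 0], [0, 0, 0, 0, 1]]

r1 -> 1/5·r1
  [  1  -3/5  17/5  3/5  0 ]
  [ -2     1    -7    0  0 ]
  [  0     0     0    2  1 ]
  [  0     0     0    1  0 ]
r2 -> r2 + 2·r1
  [ 1  -3/5  17/5  3/5  0 ]
  [ 0  -1/5  -1/5  6/5  0 ]
  [ 0     0     0    2  1 ]
  [ 0     0     0    1  0 ]
r2 -> -5·r2
  [ 1  -3/5  17/5  3/5  0 ]
  [ 0     1     1   -6  0 ]
  [ 0     0     0    2  1 ]
  [ 0     0     0    1  0 ]
r3 -> 1/2·r3
  [ 1  -3/5  17/5  3/5    0 ]
  [ 0     1     1   -6    0 ]
  [ 0     0     0    1  1/2 ]
  [ 0     0     0    1    0 ]
r4 -> r4 − r3
  [ 1  -3/5  17/5  3/5     0 ]
  [ 0     1     1   -6     0 ]
  [ 0     0     0    1   1/2 ]
  [ 0     0     0    0  -1/2 ]
r4 -> -2·r4
  [ 1  -3/5  17/5  3/5    0 ]
  [ 0     1     1   -6    0 ]
  [ 0     0     0    1  1/2 ]
  [ 0     0     0    0    1 ]
r3 -> r3 − 1/2·r4
  [ 1  -3/5  17/5  3/5  0 ]
  [ 0     1     1   -6  0 ]
  [ 0     0     0    1  0 ]
  [ 0     0     0    0  1 ]
r2 -> r2 + 6·r3
  [ 1  -3/5  17/5  3/5  0 ]
  [ 0     1     1    0  0 ]
  [ 0     0     0    1  0 ]
  [ 0     0     0    0  1 ]
r1 -> r1 − 3/5·r3
  [ 1  -3/5  17/5  0  0 ]
  [ 0     1     1  0  0 ]
  [ 0     0     0  1  0 ]
  [ 0     0     0  0  1 ]
r1 -> r1 + 3/5·r2
  [ 1  0  4  0  0 ]
  [ 0  1  1  0  0 ]
  [ 0  0  0  1  0 ]
  [ 0  0  0  0  1 ]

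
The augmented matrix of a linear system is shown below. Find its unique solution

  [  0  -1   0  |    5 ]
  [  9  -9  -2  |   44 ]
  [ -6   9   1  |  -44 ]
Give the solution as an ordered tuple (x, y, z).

(-1/3, -5, -1)

Swap R1 and R2.
  [  9  -9  -2  |   44 ]
  [  0  -1   0  |    5 ]
  [ -6   9   1  |  -44 ]
Multiply R1 by 1/9.
  [  1  -1  -2/9  |  44/9 ]
  [  0  -1     0  |     5 ]
  [ -6   9     1  |   -44 ]
Add 6 times R1 to R3.
  [ 1  -1  -2/9  |   44/9 ]
  [ 0  -1     0  |      5 ]
  [ 0   3  -1/3  |  -44/3 ]
Multiply R2 by -1.
  [ 1  -1  -2/9  |   44/9 ]
  [ 0   1     0  |     -5 ]
  [ 0   3  -1/3  |  -44/3 ]
Subtract 3 times R2 from R3.
  [ 1  -1  -2/9  |  44/9 ]
  [ 0   1     0  |    -5 ]
  [ 0   0  -1/3  |   1/3 ]
Multiply R3 by -3.
  [ 1  -1  -2/9  |  44/9 ]
  [ 0   1     0  |    -5 ]
  [ 0   0     1  |    -1 ]
Add 2/9 times R3 to R1.
  [ 1  -1  0  |  14/3 ]
  [ 0   1  0  |    -5 ]
  [ 0   0  1  |    -1 ]
Add R2 to R1.
  [ 1  0  0  |  -1/3 ]
  [ 0  1  0  |    -5 ]
  [ 0  0  1  |    -1 ]
Reading off the last column: x = -1/3, y = -5, z = -1.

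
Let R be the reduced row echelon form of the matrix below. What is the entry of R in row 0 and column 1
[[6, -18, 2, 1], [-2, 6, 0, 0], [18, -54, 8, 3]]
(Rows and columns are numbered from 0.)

-3

ρ1 ← 1/6·ρ1
  [  1   -3  1/3  1/6 ]
  [ -2    6    0    0 ]
  [ 18  -54    8    3 ]
ρ2 ← ρ2 + 2·ρ1
  [  1   -3  1/3  1/6 ]
  [  0    0  2/3  1/3 ]
  [ 18  -54    8    3 ]
ρ3 ← ρ3 − 18·ρ1
  [ 1  -3  1/3  1/6 ]
  [ 0   0  2/3  1/3 ]
  [ 0   0    2    0 ]
ρ2 ← 3/2·ρ2
  [ 1  -3  1/3  1/6 ]
  [ 0   0    1  1/2 ]
  [ 0   0    2    0 ]
ρ3 ← ρ3 − 2·ρ2
  [ 1  -3  1/3  1/6 ]
  [ 0   0    1  1/2 ]
  [ 0   0    0   -1 ]
ρ3 ← -1·ρ3
  [ 1  -3  1/3  1/6 ]
  [ 0   0    1  1/2 ]
  [ 0   0    0    1 ]
ρ2 ← ρ2 − 1/2·ρ3
  [ 1  -3  1/3  1/6 ]
  [ 0   0    1    0 ]
  [ 0   0    0    1 ]
ρ1 ← ρ1 − 1/6·ρ3
  [ 1  -3  1/3  0 ]
  [ 0   0    1  0 ]
  [ 0   0    0  1 ]
ρ1 ← ρ1 − 1/3·ρ2
  [ 1  -3  0  0 ]
  [ 0   0  1  0 ]
  [ 0   0  0  1 ]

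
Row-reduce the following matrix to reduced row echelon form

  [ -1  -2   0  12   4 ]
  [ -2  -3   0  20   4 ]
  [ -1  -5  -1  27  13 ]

ρ1 := -1·ρ1
  [  1   2   0  -12  -4 ]
  [ -2  -3   0   20   4 ]
  [ -1  -5  -1   27  13 ]
ρ2 := ρ2 + 2·ρ1
  [  1   2   0  -12  -4 ]
  [  0   1   0   -4  -4 ]
  [ -1  -5  -1   27  13 ]
ρ3 := ρ3 + ρ1
  [ 1   2   0  -12  -4 ]
  [ 0   1   0   -4  -4 ]
  [ 0  -3  -1   15   9 ]
ρ3 := ρ3 + 3·ρ2
  [ 1  2   0  -12  -4 ]
  [ 0  1   0   -4  -4 ]
  [ 0  0  -1    3  -3 ]
ρ3 := -1·ρ3
  [ 1  2  0  -12  -4 ]
  [ 0  1  0   -4  -4 ]
  [ 0  0  1   -3   3 ]
ρ1 := ρ1 − 2·ρ2
  [ 1  0  0  -4   4 ]
  [ 0  1  0  -4  -4 ]
  [ 0  0  1  -3   3 ]

[[1, 0, 0, -4, 4], [0, 1, 0, -4, -4], [0, 0, 1, -3, 3]]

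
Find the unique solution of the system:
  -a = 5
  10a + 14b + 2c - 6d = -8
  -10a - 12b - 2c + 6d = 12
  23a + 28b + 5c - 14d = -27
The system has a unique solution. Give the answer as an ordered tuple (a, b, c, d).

(-5, 2, -2, -3)

Form the augmented matrix and row-reduce:
  [  -1    0   0    0  |    5 ]
  [  10   14   2   -6  |   -8 ]
  [ -10  -12  -2    6  |   12 ]
  [  23   28   5  -14  |  -27 ]
Multiply ρ1 by -1.
  [   1    0   0    0  |   -5 ]
  [  10   14   2   -6  |   -8 ]
  [ -10  -12  -2    6  |   12 ]
  [  23   28   5  -14  |  -27 ]
Subtract 10 times ρ1 from ρ2.
  [   1    0   0    0  |   -5 ]
  [   0   14   2   -6  |   42 ]
  [ -10  -12  -2    6  |   12 ]
  [  23   28   5  -14  |  -27 ]
Add 10 times ρ1 to ρ3.
  [  1    0   0    0  |   -5 ]
  [  0   14   2   -6  |   42 ]
  [  0  -12  -2    6  |  -38 ]
  [ 23   28   5  -14  |  -27 ]
Subtract 23 times ρ1 from ρ4.
  [ 1    0   0    0  |   -5 ]
  [ 0   14   2   -6  |   42 ]
  [ 0  -12  -2    6  |  -38 ]
  [ 0   28   5  -14  |   88 ]
Multiply ρ2 by 1/14.
  [ 1    0    0     0  |   -5 ]
  [ 0    1  1/7  -3/7  |    3 ]
  [ 0  -12   -2     6  |  -38 ]
  [ 0   28    5   -14  |   88 ]
Add 12 times ρ2 to ρ3.
  [ 1   0     0     0  |  -5 ]
  [ 0   1   1/7  -3/7  |   3 ]
  [ 0   0  -2/7   6/7  |  -2 ]
  [ 0  28     5   -14  |  88 ]
Subtract 28 times ρ2 from ρ4.
  [ 1  0     0     0  |  -5 ]
  [ 0  1   1/7  -3/7  |   3 ]
  [ 0  0  -2/7   6/7  |  -2 ]
  [ 0  0     1    -2  |   4 ]
Multiply ρ3 by -7/2.
  [ 1  0    0     0  |  -5 ]
  [ 0  1  1/7  -3/7  |   3 ]
  [ 0  0    1    -3  |   7 ]
  [ 0  0    1    -2  |   4 ]
Subtract ρ3 from ρ4.
  [ 1  0    0     0  |  -5 ]
  [ 0  1  1/7  -3/7  |   3 ]
  [ 0  0    1    -3  |   7 ]
  [ 0  0    0     1  |  -3 ]
Add 3 times ρ4 to ρ3.
  [ 1  0    0     0  |  -5 ]
  [ 0  1  1/7  -3/7  |   3 ]
  [ 0  0    1     0  |  -2 ]
  [ 0  0    0     1  |  -3 ]
Add 3/7 times ρ4 to ρ2.
  [ 1  0    0  0  |    -5 ]
  [ 0  1  1/7  0  |  12/7 ]
  [ 0  0    1  0  |    -2 ]
  [ 0  0    0  1  |    -3 ]
Subtract 1/7 times ρ3 from ρ2.
  [ 1  0  0  0  |  -5 ]
  [ 0  1  0  0  |   2 ]
  [ 0  0  1  0  |  -2 ]
  [ 0  0  0  1  |  -3 ]
Reading off the last column: a = -5, b = 2, c = -2, d = -3.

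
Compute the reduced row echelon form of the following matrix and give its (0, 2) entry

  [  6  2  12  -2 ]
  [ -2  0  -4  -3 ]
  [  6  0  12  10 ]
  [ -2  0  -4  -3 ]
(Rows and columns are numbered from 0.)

2

r1 ← 1/6·r1
  [  1  1/3   2  -1/3 ]
  [ -2    0  -4    -3 ]
  [  6    0  12    10 ]
  [ -2    0  -4    -3 ]
r2 ← r2 + 2·r1
  [  1  1/3   2   -1/3 ]
  [  0  2/3   0  -11/3 ]
  [  6    0  12     10 ]
  [ -2    0  -4     -3 ]
r3 ← r3 − 6·r1
  [  1  1/3   2   -1/3 ]
  [  0  2/3   0  -11/3 ]
  [  0   -2   0     12 ]
  [ -2    0  -4     -3 ]
r4 ← r4 + 2·r1
  [ 1  1/3  2   -1/3 ]
  [ 0  2/3  0  -11/3 ]
  [ 0   -2  0     12 ]
  [ 0  2/3  0  -11/3 ]
r2 ← 3/2·r2
  [ 1  1/3  2   -1/3 ]
  [ 0    1  0  -11/2 ]
  [ 0   -2  0     12 ]
  [ 0  2/3  0  -11/3 ]
r3 ← r3 + 2·r2
  [ 1  1/3  2   -1/3 ]
  [ 0    1  0  -11/2 ]
  [ 0    0  0      1 ]
  [ 0  2/3  0  -11/3 ]
r4 ← r4 − 2/3·r2
  [ 1  1/3  2   -1/3 ]
  [ 0    1  0  -11/2 ]
  [ 0    0  0      1 ]
  [ 0    0  0      0 ]
r2 ← r2 + 11/2·r3
  [ 1  1/3  2  -1/3 ]
  [ 0    1  0     0 ]
  [ 0    0  0     1 ]
  [ 0    0  0     0 ]
r1 ← r1 + 1/3·r3
  [ 1  1/3  2  0 ]
  [ 0    1  0  0 ]
  [ 0    0  0  1 ]
  [ 0    0  0  0 ]
r1 ← r1 − 1/3·r2
  [ 1  0  2  0 ]
  [ 0  1  0  0 ]
  [ 0  0  0  1 ]
  [ 0  0  0  0 ]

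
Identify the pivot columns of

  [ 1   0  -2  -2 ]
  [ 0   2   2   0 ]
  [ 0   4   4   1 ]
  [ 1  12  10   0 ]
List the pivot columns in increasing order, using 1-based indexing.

1, 2, 4

R4 := R4 − R1
  [ 1   0  -2  -2 ]
  [ 0   2   2   0 ]
  [ 0   4   4   1 ]
  [ 0  12  12   2 ]
R2 := 1/2·R2
  [ 1   0  -2  -2 ]
  [ 0   1   1   0 ]
  [ 0   4   4   1 ]
  [ 0  12  12   2 ]
R3 := R3 − 4·R2
  [ 1   0  -2  -2 ]
  [ 0   1   1   0 ]
  [ 0   0   0   1 ]
  [ 0  12  12   2 ]
R4 := R4 − 12·R2
  [ 1  0  -2  -2 ]
  [ 0  1   1   0 ]
  [ 0  0   0   1 ]
  [ 0  0   0   2 ]
R4 := R4 − 2·R3
  [ 1  0  -2  -2 ]
  [ 0  1   1   0 ]
  [ 0  0   0   1 ]
  [ 0  0   0   0 ]
R1 := R1 + 2·R3
  [ 1  0  -2  0 ]
  [ 0  1   1  0 ]
  [ 0  0   0  1 ]
  [ 0  0   0  0 ]
Pivot columns are the columns containing a leading 1.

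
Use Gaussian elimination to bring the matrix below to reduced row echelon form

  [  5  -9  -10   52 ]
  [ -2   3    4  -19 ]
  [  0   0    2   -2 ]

Multiply R1 by 1/5.
  [  1  -9/5  -2  52/5 ]
  [ -2     3   4   -19 ]
  [  0     0   2    -2 ]
Add 2 times R1 to R2.
  [ 1  -9/5  -2  52/5 ]
  [ 0  -3/5   0   9/5 ]
  [ 0     0   2    -2 ]
Multiply R2 by -5/3.
  [ 1  -9/5  -2  52/5 ]
  [ 0     1   0    -3 ]
  [ 0     0   2    -2 ]
Multiply R3 by 1/2.
  [ 1  -9/5  -2  52/5 ]
  [ 0     1   0    -3 ]
  [ 0     0   1    -1 ]
Add 2 times R3 to R1.
  [ 1  -9/5  0  42/5 ]
  [ 0     1  0    -3 ]
  [ 0     0  1    -1 ]
Add 9/5 times R2 to R1.
  [ 1  0  0   3 ]
  [ 0  1  0  -3 ]
  [ 0  0  1  -1 ]

[[1, 0, 0, 3], [0, 1, 0, -3], [0, 0, 1, -1]]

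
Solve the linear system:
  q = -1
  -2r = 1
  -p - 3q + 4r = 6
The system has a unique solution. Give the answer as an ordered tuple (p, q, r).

(-5, -1, -1/2)

Form the augmented matrix and row-reduce:
  [  0   1   0  |  -1 ]
  [  0   0  -2  |   1 ]
  [ -1  -3   4  |   6 ]
R1 <-> R3
R1 ← -1·R1
R2 <-> R3
R3 ← -1/2·R3
R1 ← R1 + 4·R3
R1 ← R1 − 3·R2
Reading off the last column: p = -5, q = -1, r = -1/2.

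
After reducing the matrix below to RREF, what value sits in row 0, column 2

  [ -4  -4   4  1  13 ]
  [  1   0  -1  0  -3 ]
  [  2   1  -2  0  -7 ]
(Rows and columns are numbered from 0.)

-1

R1 ← -1/4·R1
  [ 1  1  -1  -1/4  -13/4 ]
  [ 1  0  -1     0     -3 ]
  [ 2  1  -2     0     -7 ]
R2 ← R2 − R1
  [ 1   1  -1  -1/4  -13/4 ]
  [ 0  -1   0   1/4    1/4 ]
  [ 2   1  -2     0     -7 ]
R3 ← R3 − 2·R1
  [ 1   1  -1  -1/4  -13/4 ]
  [ 0  -1   0   1/4    1/4 ]
  [ 0  -1   0   1/2   -1/2 ]
R2 ← -1·R2
  [ 1   1  -1  -1/4  -13/4 ]
  [ 0   1   0  -1/4   -1/4 ]
  [ 0  -1   0   1/2   -1/2 ]
R3 ← R3 + R2
  [ 1  1  -1  -1/4  -13/4 ]
  [ 0  1   0  -1/4   -1/4 ]
  [ 0  0   0   1/4   -3/4 ]
R3 ← 4·R3
  [ 1  1  -1  -1/4  -13/4 ]
  [ 0  1   0  -1/4   -1/4 ]
  [ 0  0   0     1     -3 ]
R2 ← R2 + 1/4·R3
  [ 1  1  -1  -1/4  -13/4 ]
  [ 0  1   0     0     -1 ]
  [ 0  0   0     1     -3 ]
R1 ← R1 + 1/4·R3
  [ 1  1  -1  0  -4 ]
  [ 0  1   0  0  -1 ]
  [ 0  0   0  1  -3 ]
R1 ← R1 − R2
  [ 1  0  -1  0  -3 ]
  [ 0  1   0  0  -1 ]
  [ 0  0   0  1  -3 ]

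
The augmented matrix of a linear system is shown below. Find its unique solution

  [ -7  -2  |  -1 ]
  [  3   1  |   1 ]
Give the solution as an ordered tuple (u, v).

R1 := -1/7·R1
R2 := R2 − 3·R1
R2 := 7·R2
R1 := R1 − 2/7·R2
Reading off the last column: u = -1, v = 4.

(-1, 4)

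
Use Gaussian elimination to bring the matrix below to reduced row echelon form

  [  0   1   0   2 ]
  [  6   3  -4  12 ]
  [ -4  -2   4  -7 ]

R1 ↔ R2
  [  6   3  -4  12 ]
  [  0   1   0   2 ]
  [ -4  -2   4  -7 ]
R1 → 1/6·R1
  [  1  1/2  -2/3   2 ]
  [  0    1     0   2 ]
  [ -4   -2     4  -7 ]
R3 → R3 + 4·R1
  [ 1  1/2  -2/3  2 ]
  [ 0    1     0  2 ]
  [ 0    0   4/3  1 ]
R3 → 3/4·R3
  [ 1  1/2  -2/3    2 ]
  [ 0    1     0    2 ]
  [ 0    0     1  3/4 ]
R1 → R1 + 2/3·R3
  [ 1  1/2  0  5/2 ]
  [ 0    1  0    2 ]
  [ 0    0  1  3/4 ]
R1 → R1 − 1/2·R2
  [ 1  0  0  3/2 ]
  [ 0  1  0    2 ]
  [ 0  0  1  3/4 ]

[[1, 0, 0, 3/2], [0, 1, 0, 2], [0, 0, 1, 3/4]]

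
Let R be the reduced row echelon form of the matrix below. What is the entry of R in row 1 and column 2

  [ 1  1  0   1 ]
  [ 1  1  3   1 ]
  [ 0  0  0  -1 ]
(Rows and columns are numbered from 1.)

Subtract r1 from r2.
  [ 1  1  0   1 ]
  [ 0  0  3   0 ]
  [ 0  0  0  -1 ]
Multiply r2 by 1/3.
  [ 1  1  0   1 ]
  [ 0  0  1   0 ]
  [ 0  0  0  -1 ]
Multiply r3 by -1.
  [ 1  1  0  1 ]
  [ 0  0  1  0 ]
  [ 0  0  0  1 ]
Subtract r3 from r1.
  [ 1  1  0  0 ]
  [ 0  0  1  0 ]
  [ 0  0  0  1 ]

1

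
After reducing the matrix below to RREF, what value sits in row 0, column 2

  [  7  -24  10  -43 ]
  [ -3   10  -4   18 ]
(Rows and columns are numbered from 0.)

-2

R1 -> 1/7·R1
  [  1  -24/7  10/7  -43/7 ]
  [ -3     10    -4     18 ]
R2 -> R2 + 3·R1
  [ 1  -24/7  10/7  -43/7 ]
  [ 0   -2/7   2/7   -3/7 ]
R2 -> -7/2·R2
  [ 1  -24/7  10/7  -43/7 ]
  [ 0      1    -1    3/2 ]
R1 -> R1 + 24/7·R2
  [ 1  0  -2   -1 ]
  [ 0  1  -1  3/2 ]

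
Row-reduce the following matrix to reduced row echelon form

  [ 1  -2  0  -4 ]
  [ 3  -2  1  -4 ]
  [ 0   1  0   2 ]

[[1, 0, 0, 0], [0, 1, 0, 2], [0, 0, 1, 0]]

r2 → r2 − 3·r1
  [ 1  -2  0  -4 ]
  [ 0   4  1   8 ]
  [ 0   1  0   2 ]
r2 → 1/4·r2
  [ 1  -2    0  -4 ]
  [ 0   1  1/4   2 ]
  [ 0   1    0   2 ]
r3 → r3 − r2
  [ 1  -2     0  -4 ]
  [ 0   1   1/4   2 ]
  [ 0   0  -1/4   0 ]
r3 → -4·r3
  [ 1  -2    0  -4 ]
  [ 0   1  1/4   2 ]
  [ 0   0    1   0 ]
r2 → r2 − 1/4·r3
  [ 1  -2  0  -4 ]
  [ 0   1  0   2 ]
  [ 0   0  1   0 ]
r1 → r1 + 2·r2
  [ 1  0  0  0 ]
  [ 0  1  0  2 ]
  [ 0  0  1  0 ]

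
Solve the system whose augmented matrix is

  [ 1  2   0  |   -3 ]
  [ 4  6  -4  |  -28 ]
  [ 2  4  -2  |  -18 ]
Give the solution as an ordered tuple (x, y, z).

(5, -4, 6)

ρ2 -> ρ2 − 4·ρ1
  [ 1   2   0  |   -3 ]
  [ 0  -2  -4  |  -16 ]
  [ 2   4  -2  |  -18 ]
ρ3 -> ρ3 − 2·ρ1
  [ 1   2   0  |   -3 ]
  [ 0  -2  -4  |  -16 ]
  [ 0   0  -2  |  -12 ]
ρ2 -> -1/2·ρ2
  [ 1  2   0  |   -3 ]
  [ 0  1   2  |    8 ]
  [ 0  0  -2  |  -12 ]
ρ3 -> -1/2·ρ3
  [ 1  2  0  |  -3 ]
  [ 0  1  2  |   8 ]
  [ 0  0  1  |   6 ]
ρ2 -> ρ2 − 2·ρ3
  [ 1  2  0  |  -3 ]
  [ 0  1  0  |  -4 ]
  [ 0  0  1  |   6 ]
ρ1 -> ρ1 − 2·ρ2
  [ 1  0  0  |   5 ]
  [ 0  1  0  |  -4 ]
  [ 0  0  1  |   6 ]
Reading off the last column: x = 5, y = -4, z = 6.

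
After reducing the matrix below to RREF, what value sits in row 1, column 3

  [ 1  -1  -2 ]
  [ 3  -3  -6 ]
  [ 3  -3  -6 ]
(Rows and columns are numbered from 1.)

-2

R2 → R2 − 3·R1
  [ 1  -1  -2 ]
  [ 0   0   0 ]
  [ 3  -3  -6 ]
R3 → R3 − 3·R1
  [ 1  -1  -2 ]
  [ 0   0   0 ]
  [ 0   0   0 ]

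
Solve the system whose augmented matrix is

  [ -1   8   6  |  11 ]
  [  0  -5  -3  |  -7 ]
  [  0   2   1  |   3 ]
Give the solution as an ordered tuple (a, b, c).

(-1, 2, -1)

R1 := -1·R1
R2 := -1/5·R2
R3 := R3 − 2·R2
R3 := -5·R3
R2 := R2 − 3/5·R3
R1 := R1 + 6·R3
R1 := R1 + 8·R2
Reading off the last column: a = -1, b = 2, c = -1.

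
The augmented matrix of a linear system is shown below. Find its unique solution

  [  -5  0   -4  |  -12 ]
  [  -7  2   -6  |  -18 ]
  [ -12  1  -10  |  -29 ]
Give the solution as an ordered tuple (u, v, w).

ρ1 ← -1/5·ρ1
  [   1  0  4/5  |  12/5 ]
  [  -7  2   -6  |   -18 ]
  [ -12  1  -10  |   -29 ]
ρ2 ← ρ2 + 7·ρ1
  [   1  0   4/5  |  12/5 ]
  [   0  2  -2/5  |  -6/5 ]
  [ -12  1   -10  |   -29 ]
ρ3 ← ρ3 + 12·ρ1
  [ 1  0   4/5  |  12/5 ]
  [ 0  2  -2/5  |  -6/5 ]
  [ 0  1  -2/5  |  -1/5 ]
ρ2 ← 1/2·ρ2
  [ 1  0   4/5  |  12/5 ]
  [ 0  1  -1/5  |  -3/5 ]
  [ 0  1  -2/5  |  -1/5 ]
ρ3 ← ρ3 − ρ2
  [ 1  0   4/5  |  12/5 ]
  [ 0  1  -1/5  |  -3/5 ]
  [ 0  0  -1/5  |   2/5 ]
ρ3 ← -5·ρ3
  [ 1  0   4/5  |  12/5 ]
  [ 0  1  -1/5  |  -3/5 ]
  [ 0  0     1  |    -2 ]
ρ2 ← ρ2 + 1/5·ρ3
  [ 1  0  4/5  |  12/5 ]
  [ 0  1    0  |    -1 ]
  [ 0  0    1  |    -2 ]
ρ1 ← ρ1 − 4/5·ρ3
  [ 1  0  0  |   4 ]
  [ 0  1  0  |  -1 ]
  [ 0  0  1  |  -2 ]
Reading off the last column: u = 4, v = -1, w = -2.

(4, -1, -2)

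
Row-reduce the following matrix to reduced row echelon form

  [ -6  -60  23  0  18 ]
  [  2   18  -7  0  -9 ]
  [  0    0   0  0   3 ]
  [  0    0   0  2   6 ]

[[1, 0, -1/2, 0, 0], [0, 1, -1/3, 0, 0], [0, 0, 0, 1, 0], [0, 0, 0, 0, 1]]

Multiply ρ1 by -1/6.
  [ 1  10  -23/6  0  -3 ]
  [ 2  18     -7  0  -9 ]
  [ 0   0      0  0   3 ]
  [ 0   0      0  2   6 ]
Subtract 2 times ρ1 from ρ2.
  [ 1  10  -23/6  0  -3 ]
  [ 0  -2    2/3  0  -3 ]
  [ 0   0      0  0   3 ]
  [ 0   0      0  2   6 ]
Multiply ρ2 by -1/2.
  [ 1  10  -23/6  0   -3 ]
  [ 0   1   -1/3  0  3/2 ]
  [ 0   0      0  0    3 ]
  [ 0   0      0  2    6 ]
Swap ρ3 and ρ4.
  [ 1  10  -23/6  0   -3 ]
  [ 0   1   -1/3  0  3/2 ]
  [ 0   0      0  2    6 ]
  [ 0   0      0  0    3 ]
Multiply ρ3 by 1/2.
  [ 1  10  -23/6  0   -3 ]
  [ 0   1   -1/3  0  3/2 ]
  [ 0   0      0  1    3 ]
  [ 0   0      0  0    3 ]
Multiply ρ4 by 1/3.
  [ 1  10  -23/6  0   -3 ]
  [ 0   1   -1/3  0  3/2 ]
  [ 0   0      0  1    3 ]
  [ 0   0      0  0    1 ]
Subtract 3 times ρ4 from ρ3.
  [ 1  10  -23/6  0   -3 ]
  [ 0   1   -1/3  0  3/2 ]
  [ 0   0      0  1    0 ]
  [ 0   0      0  0    1 ]
Subtract 3/2 times ρ4 from ρ2.
  [ 1  10  -23/6  0  -3 ]
  [ 0   1   -1/3  0   0 ]
  [ 0   0      0  1   0 ]
  [ 0   0      0  0   1 ]
Add 3 times ρ4 to ρ1.
  [ 1  10  -23/6  0  0 ]
  [ 0   1   -1/3  0  0 ]
  [ 0   0      0  1  0 ]
  [ 0   0      0  0  1 ]
Subtract 10 times ρ2 from ρ1.
  [ 1  0  -1/2  0  0 ]
  [ 0  1  -1/3  0  0 ]
  [ 0  0     0  1  0 ]
  [ 0  0     0  0  1 ]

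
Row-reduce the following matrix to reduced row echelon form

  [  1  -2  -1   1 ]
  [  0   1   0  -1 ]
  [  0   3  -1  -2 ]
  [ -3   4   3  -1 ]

[[1, 0, 0, -2], [0, 1, 0, -1], [0, 0, 1, -1], [0, 0, 0, 0]]

Add 3 times ρ1 to ρ4.
  [ 1  -2  -1   1 ]
  [ 0   1   0  -1 ]
  [ 0   3  -1  -2 ]
  [ 0  -2   0   2 ]
Subtract 3 times ρ2 from ρ3.
  [ 1  -2  -1   1 ]
  [ 0   1   0  -1 ]
  [ 0   0  -1   1 ]
  [ 0  -2   0   2 ]
Add 2 times ρ2 to ρ4.
  [ 1  -2  -1   1 ]
  [ 0   1   0  -1 ]
  [ 0   0  -1   1 ]
  [ 0   0   0   0 ]
Multiply ρ3 by -1.
  [ 1  -2  -1   1 ]
  [ 0   1   0  -1 ]
  [ 0   0   1  -1 ]
  [ 0   0   0   0 ]
Add ρ3 to ρ1.
  [ 1  -2  0   0 ]
  [ 0   1  0  -1 ]
  [ 0   0  1  -1 ]
  [ 0   0  0   0 ]
Add 2 times ρ2 to ρ1.
  [ 1  0  0  -2 ]
  [ 0  1  0  -1 ]
  [ 0  0  1  -1 ]
  [ 0  0  0   0 ]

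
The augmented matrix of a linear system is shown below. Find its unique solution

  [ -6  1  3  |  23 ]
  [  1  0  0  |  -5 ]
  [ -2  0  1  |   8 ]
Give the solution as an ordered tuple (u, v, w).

R1 -> -1/6·R1
  [  1  -1/6  -1/2  |  -23/6 ]
  [  1     0     0  |     -5 ]
  [ -2     0     1  |      8 ]
R2 -> R2 − R1
  [  1  -1/6  -1/2  |  -23/6 ]
  [  0   1/6   1/2  |   -7/6 ]
  [ -2     0     1  |      8 ]
R3 -> R3 + 2·R1
  [ 1  -1/6  -1/2  |  -23/6 ]
  [ 0   1/6   1/2  |   -7/6 ]
  [ 0  -1/3     0  |    1/3 ]
R2 -> 6·R2
  [ 1  -1/6  -1/2  |  -23/6 ]
  [ 0     1     3  |     -7 ]
  [ 0  -1/3     0  |    1/3 ]
R3 -> R3 + 1/3·R2
  [ 1  -1/6  -1/2  |  -23/6 ]
  [ 0     1     3  |     -7 ]
  [ 0     0     1  |     -2 ]
R2 -> R2 − 3·R3
  [ 1  -1/6  -1/2  |  -23/6 ]
  [ 0     1     0  |     -1 ]
  [ 0     0     1  |     -2 ]
R1 -> R1 + 1/2·R3
  [ 1  -1/6  0  |  -29/6 ]
  [ 0     1  0  |     -1 ]
  [ 0     0  1  |     -2 ]
R1 -> R1 + 1/6·R2
  [ 1  0  0  |  -5 ]
  [ 0  1  0  |  -1 ]
  [ 0  0  1  |  -2 ]
Reading off the last column: u = -5, v = -1, w = -2.

(-5, -1, -2)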